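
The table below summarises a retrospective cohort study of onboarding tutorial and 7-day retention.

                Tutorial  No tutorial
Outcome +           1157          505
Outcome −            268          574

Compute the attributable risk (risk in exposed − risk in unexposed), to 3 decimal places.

Reading the table with exposure as columns: a = 1157 (Tutorial, case), b = 268 (Tutorial, non-case), c = 505 (No tutorial, case), d = 574.
Risk in exposed = 1157/1425 = 0.811930; risk in unexposed = 505/1079 = 0.468026.
Risk difference = 0.811930 − 0.468026 = 0.343904

0.344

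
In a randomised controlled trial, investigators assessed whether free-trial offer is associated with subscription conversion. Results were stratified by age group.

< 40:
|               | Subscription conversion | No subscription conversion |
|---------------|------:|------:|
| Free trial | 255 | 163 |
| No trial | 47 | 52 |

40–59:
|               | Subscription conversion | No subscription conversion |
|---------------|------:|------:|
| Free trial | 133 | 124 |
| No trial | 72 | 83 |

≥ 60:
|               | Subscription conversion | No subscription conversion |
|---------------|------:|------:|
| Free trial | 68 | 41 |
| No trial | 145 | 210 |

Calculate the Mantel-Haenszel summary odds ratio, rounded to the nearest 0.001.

OR_MH = Σ(aᵢdᵢ/nᵢ) / Σ(bᵢcᵢ/nᵢ), where nᵢ is the stratum total.
Stratum 1 (< 40): n = 517; a·d/n = 255·52/517 = 25.6480; b·c/n = 163·47/517 = 14.8182
Stratum 2 (40–59): n = 412; a·d/n = 133·83/412 = 26.7937; b·c/n = 124·72/412 = 21.6699
Stratum 3 (≥ 60): n = 464; a·d/n = 68·210/464 = 30.7759; b·c/n = 41·145/464 = 12.8125
OR_MH = (25.6480 + 26.7937 + 30.7759) / (14.8182 + 21.6699 + 12.8125) = 83.2175 / 49.3006 = 1.68796

1.688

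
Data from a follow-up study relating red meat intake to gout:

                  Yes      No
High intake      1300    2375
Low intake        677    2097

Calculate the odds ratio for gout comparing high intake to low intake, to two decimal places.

1.70

Cells: a = 1300, b = 2375, c = 677, d = 2097.
OR = (a·d)/(b·c) = (1300 × 2097) / (2375 × 677) = 2726100 / 1607875 = 1.69547
The odds of gout are about 1.70 times as high in the high intake group.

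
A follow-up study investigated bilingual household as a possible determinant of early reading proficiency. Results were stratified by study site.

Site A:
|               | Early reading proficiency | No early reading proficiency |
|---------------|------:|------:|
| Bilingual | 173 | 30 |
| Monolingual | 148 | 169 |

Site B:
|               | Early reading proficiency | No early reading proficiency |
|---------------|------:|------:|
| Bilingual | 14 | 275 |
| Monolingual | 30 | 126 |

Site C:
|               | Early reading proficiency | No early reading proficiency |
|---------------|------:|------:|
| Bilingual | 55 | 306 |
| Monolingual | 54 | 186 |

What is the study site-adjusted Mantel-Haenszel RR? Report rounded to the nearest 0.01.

RR_MH = Σ(aᵢ·n₀ᵢ/nᵢ) / Σ(cᵢ·n₁ᵢ/nᵢ), with n₁ᵢ = aᵢ+bᵢ (exposed), n₀ᵢ = cᵢ+dᵢ (unexposed), nᵢ = n₁ᵢ+n₀ᵢ.
Stratum 1 (Site A): n₁ = 203, n₀ = 317, n = 520; a·n₀/n = 173·317/520 = 105.4635; c·n₁/n = 148·203/520 = 57.7769
Stratum 2 (Site B): n₁ = 289, n₀ = 156, n = 445; a·n₀/n = 14·156/445 = 4.9079; c·n₁/n = 30·289/445 = 19.4831
Stratum 3 (Site C): n₁ = 361, n₀ = 240, n = 601; a·n₀/n = 55·240/601 = 21.9634; c·n₁/n = 54·361/601 = 32.4359
RR_MH = (105.4635 + 4.9079 + 21.9634) / (57.7769 + 19.4831 + 32.4359) = 132.3347 / 109.6960 = 1.20638

1.21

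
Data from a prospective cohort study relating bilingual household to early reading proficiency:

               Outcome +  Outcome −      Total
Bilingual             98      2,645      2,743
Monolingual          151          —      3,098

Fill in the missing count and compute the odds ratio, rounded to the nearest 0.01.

0.72

The missing cell is in the unexposed row: 3098 − 151 = 2947.
So a = 98, b = 2645, c = 151, d = 2947.
OR = (a·d)/(b·c) = (98 × 2947) / (2645 × 151) = 288806 / 399395 = 0.72311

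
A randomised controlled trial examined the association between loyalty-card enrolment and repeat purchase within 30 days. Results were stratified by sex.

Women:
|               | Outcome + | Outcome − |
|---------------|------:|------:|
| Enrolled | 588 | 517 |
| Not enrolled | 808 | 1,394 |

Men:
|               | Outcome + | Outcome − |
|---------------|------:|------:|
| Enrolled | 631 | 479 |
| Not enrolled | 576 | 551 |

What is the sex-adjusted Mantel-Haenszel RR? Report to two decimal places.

RR_MH = Σ(aᵢ·n₀ᵢ/nᵢ) / Σ(cᵢ·n₁ᵢ/nᵢ), with n₁ᵢ = aᵢ+bᵢ (exposed), n₀ᵢ = cᵢ+dᵢ (unexposed), nᵢ = n₁ᵢ+n₀ᵢ.
Stratum 1 (Women): n₁ = 1105, n₀ = 2202, n = 3307; a·n₀/n = 588·2202/3307 = 391.5259; c·n₁/n = 808·1105/3307 = 269.9849
Stratum 2 (Men): n₁ = 1110, n₀ = 1127, n = 2237; a·n₀/n = 631·1127/2237 = 317.8976; c·n₁/n = 576·1110/2237 = 285.8114
RR_MH = (391.5259 + 317.8976) / (269.9849 + 285.8114) = 709.4235 / 555.7962 = 1.27641

1.28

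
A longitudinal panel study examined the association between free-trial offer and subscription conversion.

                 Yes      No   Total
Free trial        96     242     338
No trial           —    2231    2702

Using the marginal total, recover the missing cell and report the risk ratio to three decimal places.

The missing cell is in the unexposed row: 2702 − 2231 = 471.
So a = 96, b = 242, c = 471, d = 2231.
RR = [a/(a+b)] / [c/(c+d)] = (96/338) / (471/2702) = 0.28402/0.17432 = 1.62937

1.629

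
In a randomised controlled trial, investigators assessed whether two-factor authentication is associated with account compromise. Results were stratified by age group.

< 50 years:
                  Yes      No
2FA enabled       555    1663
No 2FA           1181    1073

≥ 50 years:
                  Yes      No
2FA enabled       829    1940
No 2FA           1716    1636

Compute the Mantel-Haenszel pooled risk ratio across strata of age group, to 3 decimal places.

0.539

RR_MH = Σ(aᵢ·n₀ᵢ/nᵢ) / Σ(cᵢ·n₁ᵢ/nᵢ), with n₁ᵢ = aᵢ+bᵢ (exposed), n₀ᵢ = cᵢ+dᵢ (unexposed), nᵢ = n₁ᵢ+n₀ᵢ.
Stratum 1 (< 50 years): n₁ = 2218, n₀ = 2254, n = 4472; a·n₀/n = 555·2254/4472 = 279.7339; c·n₁/n = 1181·2218/4472 = 585.7464
Stratum 2 (≥ 50 years): n₁ = 2769, n₀ = 3352, n = 6121; a·n₀/n = 829·3352/6121 = 453.9794; c·n₁/n = 1716·2769/6121 = 776.2790
RR_MH = (279.7339 + 453.9794) / (585.7464 + 776.2790) = 733.7133 / 1362.0255 = 0.53869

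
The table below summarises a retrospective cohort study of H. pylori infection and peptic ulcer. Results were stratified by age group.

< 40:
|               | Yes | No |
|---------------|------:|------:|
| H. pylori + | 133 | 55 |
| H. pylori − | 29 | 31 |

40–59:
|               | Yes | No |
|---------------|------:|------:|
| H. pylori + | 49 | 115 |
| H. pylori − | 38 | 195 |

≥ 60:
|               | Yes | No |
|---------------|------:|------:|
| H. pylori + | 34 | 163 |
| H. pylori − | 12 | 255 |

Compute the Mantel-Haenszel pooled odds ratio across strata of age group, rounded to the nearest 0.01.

OR_MH = Σ(aᵢdᵢ/nᵢ) / Σ(bᵢcᵢ/nᵢ), where nᵢ is the stratum total.
Stratum 1 (< 40): n = 248; a·d/n = 133·31/248 = 16.6250; b·c/n = 55·29/248 = 6.4315
Stratum 2 (40–59): n = 397; a·d/n = 49·195/397 = 24.0680; b·c/n = 115·38/397 = 11.0076
Stratum 3 (≥ 60): n = 464; a·d/n = 34·255/464 = 18.6853; b·c/n = 163·12/464 = 4.2155
OR_MH = (16.6250 + 24.0680 + 18.6853) / (6.4315 + 11.0076 + 4.2155) = 59.3784 / 21.6545 = 2.74208

2.74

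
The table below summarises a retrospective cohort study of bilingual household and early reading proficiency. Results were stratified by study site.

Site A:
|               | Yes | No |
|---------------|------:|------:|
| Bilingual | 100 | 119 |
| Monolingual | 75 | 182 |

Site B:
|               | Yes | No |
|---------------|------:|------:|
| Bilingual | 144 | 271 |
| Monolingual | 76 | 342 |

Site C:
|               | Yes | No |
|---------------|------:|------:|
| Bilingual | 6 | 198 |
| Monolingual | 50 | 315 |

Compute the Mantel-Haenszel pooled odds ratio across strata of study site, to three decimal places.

OR_MH = Σ(aᵢdᵢ/nᵢ) / Σ(bᵢcᵢ/nᵢ), where nᵢ is the stratum total.
Stratum 1 (Site A): n = 476; a·d/n = 100·182/476 = 38.2353; b·c/n = 119·75/476 = 18.7500
Stratum 2 (Site B): n = 833; a·d/n = 144·342/833 = 59.1212; b·c/n = 271·76/833 = 24.7251
Stratum 3 (Site C): n = 569; a·d/n = 6·315/569 = 3.3216; b·c/n = 198·50/569 = 17.3989
OR_MH = (38.2353 + 59.1212 + 3.3216) / (18.7500 + 24.7251 + 17.3989) = 100.6782 / 60.8740 = 1.65388

1.654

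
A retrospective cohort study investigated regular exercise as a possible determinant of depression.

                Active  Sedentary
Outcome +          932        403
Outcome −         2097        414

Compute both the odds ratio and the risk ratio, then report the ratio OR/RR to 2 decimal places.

Reading the table with exposure as columns: a = 932 (Active, case), b = 2097 (Active, non-case), c = 403 (Sedentary, case), d = 414.
OR = (932·414)/(2097·403) = 385848/845091 = 0.45658
Risk in exposed = 932/3029 = 0.30769; risk in unexposed = 403/817 = 0.49327; RR = 0.62378
OR/RR = 0.45658 / 0.62378 = 0.73195
The outcome is not rare, so the OR lies further from 1 than the RR.

0.73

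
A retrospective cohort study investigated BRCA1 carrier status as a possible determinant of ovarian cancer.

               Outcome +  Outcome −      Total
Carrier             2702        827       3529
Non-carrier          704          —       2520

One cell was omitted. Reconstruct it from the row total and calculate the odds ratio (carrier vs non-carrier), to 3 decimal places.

8.428

The missing cell is in the unexposed row: 2520 − 704 = 1816.
So a = 2702, b = 827, c = 704, d = 1816.
OR = (a·d)/(b·c) = (2702 × 1816) / (827 × 704) = 4906832 / 582208 = 8.42797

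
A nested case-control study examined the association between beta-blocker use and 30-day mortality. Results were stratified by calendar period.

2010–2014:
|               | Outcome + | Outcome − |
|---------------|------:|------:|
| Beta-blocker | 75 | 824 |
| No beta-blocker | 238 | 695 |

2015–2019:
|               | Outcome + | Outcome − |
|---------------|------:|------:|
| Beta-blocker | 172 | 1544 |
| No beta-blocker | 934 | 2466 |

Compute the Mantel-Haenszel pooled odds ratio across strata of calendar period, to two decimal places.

OR_MH = Σ(aᵢdᵢ/nᵢ) / Σ(bᵢcᵢ/nᵢ), where nᵢ is the stratum total.
Stratum 1 (2010–2014): n = 1832; a·d/n = 75·695/1832 = 28.4525; b·c/n = 824·238/1832 = 107.0480
Stratum 2 (2015–2019): n = 5116; a·d/n = 172·2466/5116 = 82.9070; b·c/n = 1544·934/5116 = 281.8796
OR_MH = (28.4525 + 82.9070) / (107.0480 + 281.8796) = 111.3595 / 388.9276 = 0.28632

0.29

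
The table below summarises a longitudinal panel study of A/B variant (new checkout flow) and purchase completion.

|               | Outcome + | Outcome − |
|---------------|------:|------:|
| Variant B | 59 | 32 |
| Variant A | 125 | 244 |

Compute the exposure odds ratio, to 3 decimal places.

Cells: a = 59, b = 32, c = 125, d = 244.
OR = (a·d)/(b·c) = (59 × 244) / (32 × 125) = 14396 / 4000 = 3.59900
The odds of purchase completion are about 3.60 times as high in the variant b group.

3.599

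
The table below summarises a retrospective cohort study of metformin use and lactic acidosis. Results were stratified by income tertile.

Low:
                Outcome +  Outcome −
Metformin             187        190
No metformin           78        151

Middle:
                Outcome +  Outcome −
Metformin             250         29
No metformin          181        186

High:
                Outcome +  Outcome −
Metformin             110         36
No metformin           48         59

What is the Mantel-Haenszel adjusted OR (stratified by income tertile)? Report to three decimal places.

3.660

OR_MH = Σ(aᵢdᵢ/nᵢ) / Σ(bᵢcᵢ/nᵢ), where nᵢ is the stratum total.
Stratum 1 (Low): n = 606; a·d/n = 187·151/606 = 46.5957; b·c/n = 190·78/606 = 24.4554
Stratum 2 (Middle): n = 646; a·d/n = 250·186/646 = 71.9814; b·c/n = 29·181/646 = 8.1254
Stratum 3 (High): n = 253; a·d/n = 110·59/253 = 25.6522; b·c/n = 36·48/253 = 6.8300
OR_MH = (46.5957 + 71.9814 + 25.6522) / (24.4554 + 8.1254 + 6.8300) = 144.2293 / 39.4109 = 3.65963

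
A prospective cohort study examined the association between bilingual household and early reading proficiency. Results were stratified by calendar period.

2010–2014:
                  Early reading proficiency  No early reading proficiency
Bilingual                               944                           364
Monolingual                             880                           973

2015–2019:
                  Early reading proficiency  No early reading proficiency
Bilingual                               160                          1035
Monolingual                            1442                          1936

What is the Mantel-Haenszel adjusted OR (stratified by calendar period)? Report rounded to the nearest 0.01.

OR_MH = Σ(aᵢdᵢ/nᵢ) / Σ(bᵢcᵢ/nᵢ), where nᵢ is the stratum total.
Stratum 1 (2010–2014): n = 3161; a·d/n = 944·973/3161 = 290.5764; b·c/n = 364·880/3161 = 101.3350
Stratum 2 (2015–2019): n = 4573; a·d/n = 160·1936/4573 = 67.7367; b·c/n = 1035·1442/4573 = 326.3656
OR_MH = (290.5764 + 67.7367) / (101.3350 + 326.3656) = 358.3131 / 427.7006 = 0.83777

0.84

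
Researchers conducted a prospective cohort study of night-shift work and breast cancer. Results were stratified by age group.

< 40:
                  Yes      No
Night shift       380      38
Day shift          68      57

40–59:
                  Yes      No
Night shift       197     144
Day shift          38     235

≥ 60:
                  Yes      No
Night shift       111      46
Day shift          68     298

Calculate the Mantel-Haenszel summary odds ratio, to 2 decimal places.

9.08

OR_MH = Σ(aᵢdᵢ/nᵢ) / Σ(bᵢcᵢ/nᵢ), where nᵢ is the stratum total.
Stratum 1 (< 40): n = 543; a·d/n = 380·57/543 = 39.8895; b·c/n = 38·68/543 = 4.7587
Stratum 2 (40–59): n = 614; a·d/n = 197·235/614 = 75.3990; b·c/n = 144·38/614 = 8.9121
Stratum 3 (≥ 60): n = 523; a·d/n = 111·298/523 = 63.2467; b·c/n = 46·68/523 = 5.9809
OR_MH = (39.8895 + 75.3990 + 63.2467) / (4.7587 + 8.9121 + 5.9809) = 178.5352 / 19.6517 = 9.08498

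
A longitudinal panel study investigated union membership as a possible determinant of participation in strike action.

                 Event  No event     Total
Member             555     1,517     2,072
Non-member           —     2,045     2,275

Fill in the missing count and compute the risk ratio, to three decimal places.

2.649

The missing cell is in the unexposed row: 2275 − 2045 = 230.
So a = 555, b = 1517, c = 230, d = 2045.
RR = [a/(a+b)] / [c/(c+d)] = (555/2072) / (230/2275) = 0.26786/0.10110 = 2.64946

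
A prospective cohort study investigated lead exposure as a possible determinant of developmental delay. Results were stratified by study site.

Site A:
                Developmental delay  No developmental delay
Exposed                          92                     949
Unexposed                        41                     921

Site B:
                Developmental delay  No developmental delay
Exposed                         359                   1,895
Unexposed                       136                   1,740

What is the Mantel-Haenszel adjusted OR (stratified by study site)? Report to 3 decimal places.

OR_MH = Σ(aᵢdᵢ/nᵢ) / Σ(bᵢcᵢ/nᵢ), where nᵢ is the stratum total.
Stratum 1 (Site A): n = 2003; a·d/n = 92·921/2003 = 42.3025; b·c/n = 949·41/2003 = 19.4254
Stratum 2 (Site B): n = 4130; a·d/n = 359·1740/4130 = 151.2494; b·c/n = 1895·136/4130 = 62.4019
OR_MH = (42.3025 + 151.2494) / (19.4254 + 62.4019) = 193.5519 / 81.8273 = 2.36537

2.365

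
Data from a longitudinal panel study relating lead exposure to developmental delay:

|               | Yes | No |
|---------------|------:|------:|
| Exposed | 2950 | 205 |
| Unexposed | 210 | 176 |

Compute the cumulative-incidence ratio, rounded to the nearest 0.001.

1.719

Cells: a = 2950, b = 205, c = 210, d = 176.
Risk in exposed = 2950/3155 = 0.93502; risk in unexposed = 210/386 = 0.54404.
RR = 0.93502 / 0.54404 = 1.71866
The risk among the exposed is 1.72 times that among the unexposed.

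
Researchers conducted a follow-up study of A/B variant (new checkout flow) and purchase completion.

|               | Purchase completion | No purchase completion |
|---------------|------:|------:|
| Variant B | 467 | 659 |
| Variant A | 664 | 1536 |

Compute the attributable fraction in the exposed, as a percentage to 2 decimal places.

Cells: a = 467, b = 659, c = 664, d = 1536.
Risk in exposed = 467/1126 = 0.41474; risk in unexposed = 664/2200 = 0.30182.
RR = 0.41474/0.30182 = 1.37415
AR% = (RR − 1)/RR × 100 = (1.37415 − 1)/1.37415 × 100 = 27.2276%

27.23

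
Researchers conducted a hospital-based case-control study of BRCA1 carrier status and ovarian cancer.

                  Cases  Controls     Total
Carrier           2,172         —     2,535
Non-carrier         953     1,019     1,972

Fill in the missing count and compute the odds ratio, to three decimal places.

6.398

The missing cell is in the exposed row: 2535 − 2172 = 363.
So a = 2172, b = 363, c = 953, d = 1019.
OR = (a·d)/(b·c) = (2172 × 1019) / (363 × 953) = 2213268 / 345939 = 6.39786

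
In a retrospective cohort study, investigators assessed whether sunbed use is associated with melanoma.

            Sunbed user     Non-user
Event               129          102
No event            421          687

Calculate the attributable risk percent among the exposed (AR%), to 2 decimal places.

44.88

Reading the table with exposure as columns: a = 129 (Sunbed user, case), b = 421 (Sunbed user, non-case), c = 102 (Non-user, case), d = 687.
Risk in exposed = 129/550 = 0.23455; risk in unexposed = 102/789 = 0.12928.
RR = 0.23455/0.12928 = 1.81428
AR% = (RR − 1)/RR × 100 = (1.81428 − 1)/1.81428 × 100 = 44.8817%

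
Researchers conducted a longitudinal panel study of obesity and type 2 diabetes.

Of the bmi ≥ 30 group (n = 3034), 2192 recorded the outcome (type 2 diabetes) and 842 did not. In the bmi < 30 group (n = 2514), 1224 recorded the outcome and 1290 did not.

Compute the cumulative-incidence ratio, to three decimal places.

From the description: a = 2192, b = 842, c = 1224, d = 1290.
Risk in exposed = 2192/3034 = 0.72248; risk in unexposed = 1224/2514 = 0.48687.
RR = 0.72248 / 0.48687 = 1.48391
The risk among the exposed is 1.48 times that among the unexposed.

1.484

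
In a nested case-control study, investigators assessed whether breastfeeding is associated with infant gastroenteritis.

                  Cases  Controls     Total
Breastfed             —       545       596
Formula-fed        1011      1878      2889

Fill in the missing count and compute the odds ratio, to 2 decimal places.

The missing cell is in the exposed row: 596 − 545 = 51.
So a = 51, b = 545, c = 1011, d = 1878.
OR = (a·d)/(b·c) = (51 × 1878) / (545 × 1011) = 95778 / 550995 = 0.17383

0.17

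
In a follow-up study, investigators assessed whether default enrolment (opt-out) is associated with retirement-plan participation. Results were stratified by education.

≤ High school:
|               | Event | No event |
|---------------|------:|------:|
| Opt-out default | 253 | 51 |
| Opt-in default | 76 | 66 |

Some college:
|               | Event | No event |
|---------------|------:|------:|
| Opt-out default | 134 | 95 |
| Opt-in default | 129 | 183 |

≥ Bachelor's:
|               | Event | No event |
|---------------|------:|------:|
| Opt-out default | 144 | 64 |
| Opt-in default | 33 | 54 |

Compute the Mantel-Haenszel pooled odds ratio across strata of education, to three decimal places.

2.834

OR_MH = Σ(aᵢdᵢ/nᵢ) / Σ(bᵢcᵢ/nᵢ), where nᵢ is the stratum total.
Stratum 1 (≤ High school): n = 446; a·d/n = 253·66/446 = 37.4395; b·c/n = 51·76/446 = 8.6906
Stratum 2 (Some college): n = 541; a·d/n = 134·183/541 = 45.3272; b·c/n = 95·129/541 = 22.6525
Stratum 3 (≥ Bachelor's): n = 295; a·d/n = 144·54/295 = 26.3593; b·c/n = 64·33/295 = 7.1593
OR_MH = (37.4395 + 45.3272 + 26.3593) / (8.6906 + 22.6525 + 7.1593) = 109.1260 / 38.5024 = 2.83426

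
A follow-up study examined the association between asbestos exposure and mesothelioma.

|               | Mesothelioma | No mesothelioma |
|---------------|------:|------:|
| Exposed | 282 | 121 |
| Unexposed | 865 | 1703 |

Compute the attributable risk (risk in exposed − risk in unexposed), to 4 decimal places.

0.3629

Cells: a = 282, b = 121, c = 865, d = 1703.
Risk in exposed = 282/403 = 0.699752; risk in unexposed = 865/2568 = 0.336838.
Risk difference = 0.699752 − 0.336838 = 0.362914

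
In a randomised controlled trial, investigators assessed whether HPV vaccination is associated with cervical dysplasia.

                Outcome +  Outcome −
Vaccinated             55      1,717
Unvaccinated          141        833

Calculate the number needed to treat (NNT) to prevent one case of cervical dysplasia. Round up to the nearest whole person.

Risk in treated group = 55/1772 = 0.03104; risk in control = 141/974 = 0.14476.
Absolute risk reduction = 0.14476 − 0.03104 = 0.11373
NNT = 1 / ARR = 1 / 0.11373 = 8.793 → round up → 9

9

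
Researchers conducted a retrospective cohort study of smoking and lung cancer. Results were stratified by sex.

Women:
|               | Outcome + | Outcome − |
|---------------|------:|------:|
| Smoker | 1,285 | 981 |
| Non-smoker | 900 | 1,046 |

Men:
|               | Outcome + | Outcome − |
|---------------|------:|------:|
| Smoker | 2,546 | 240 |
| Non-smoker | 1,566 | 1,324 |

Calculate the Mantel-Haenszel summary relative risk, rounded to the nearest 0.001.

RR_MH = Σ(aᵢ·n₀ᵢ/nᵢ) / Σ(cᵢ·n₁ᵢ/nᵢ), with n₁ᵢ = aᵢ+bᵢ (exposed), n₀ᵢ = cᵢ+dᵢ (unexposed), nᵢ = n₁ᵢ+n₀ᵢ.
Stratum 1 (Women): n₁ = 2266, n₀ = 1946, n = 4212; a·n₀/n = 1285·1946/4212 = 593.6871; c·n₁/n = 900·2266/4212 = 484.1880
Stratum 2 (Men): n₁ = 2786, n₀ = 2890, n = 5676; a·n₀/n = 2546·2890/5676 = 1296.3249; c·n₁/n = 1566·2786/5676 = 768.6533
RR_MH = (593.6871 + 1296.3249) / (484.1880 + 768.6533) = 1890.0120 / 1252.8413 = 1.50858

1.509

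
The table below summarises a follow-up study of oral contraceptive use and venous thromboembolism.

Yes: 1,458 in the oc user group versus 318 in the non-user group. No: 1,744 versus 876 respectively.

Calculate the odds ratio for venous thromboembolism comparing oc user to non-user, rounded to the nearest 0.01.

From the description: a = 1458, b = 1744, c = 318, d = 876.
OR = (a·d)/(b·c) = (1458 × 876) / (1744 × 318) = 1277208 / 554592 = 2.30297
The odds of venous thromboembolism are about 2.30 times as high in the oc user group.

2.30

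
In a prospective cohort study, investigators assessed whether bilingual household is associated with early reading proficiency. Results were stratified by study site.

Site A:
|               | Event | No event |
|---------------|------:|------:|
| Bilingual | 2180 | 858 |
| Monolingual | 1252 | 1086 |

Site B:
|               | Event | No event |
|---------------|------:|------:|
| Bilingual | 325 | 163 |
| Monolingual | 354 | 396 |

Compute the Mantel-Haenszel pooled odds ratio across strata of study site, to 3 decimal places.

2.209

OR_MH = Σ(aᵢdᵢ/nᵢ) / Σ(bᵢcᵢ/nᵢ), where nᵢ is the stratum total.
Stratum 1 (Site A): n = 5376; a·d/n = 2180·1086/5376 = 440.3795; b·c/n = 858·1252/5376 = 199.8170
Stratum 2 (Site B): n = 1238; a·d/n = 325·396/1238 = 103.9580; b·c/n = 163·354/1238 = 46.6090
OR_MH = (440.3795 + 103.9580) / (199.8170 + 46.6090) = 544.3375 / 246.4260 = 2.20893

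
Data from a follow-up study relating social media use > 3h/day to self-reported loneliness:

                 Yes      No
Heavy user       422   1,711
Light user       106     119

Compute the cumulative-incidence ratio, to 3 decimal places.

Cells: a = 422, b = 1711, c = 106, d = 119.
Risk in exposed = 422/2133 = 0.19784; risk in unexposed = 106/225 = 0.47111.
RR = 0.19784 / 0.47111 = 0.41995
The risk is 58% lower among the exposed than among the unexposed.

0.420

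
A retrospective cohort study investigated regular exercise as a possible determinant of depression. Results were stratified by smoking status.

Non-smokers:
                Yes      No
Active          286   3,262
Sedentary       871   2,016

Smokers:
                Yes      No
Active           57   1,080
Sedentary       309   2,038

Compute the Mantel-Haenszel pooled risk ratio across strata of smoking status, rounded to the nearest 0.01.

0.29

RR_MH = Σ(aᵢ·n₀ᵢ/nᵢ) / Σ(cᵢ·n₁ᵢ/nᵢ), with n₁ᵢ = aᵢ+bᵢ (exposed), n₀ᵢ = cᵢ+dᵢ (unexposed), nᵢ = n₁ᵢ+n₀ᵢ.
Stratum 1 (Non-smokers): n₁ = 3548, n₀ = 2887, n = 6435; a·n₀/n = 286·2887/6435 = 128.3111; c·n₁/n = 871·3548/6435 = 480.2343
Stratum 2 (Smokers): n₁ = 1137, n₀ = 2347, n = 3484; a·n₀/n = 57·2347/3484 = 38.3981; c·n₁/n = 309·1137/3484 = 100.8418
RR_MH = (128.3111 + 38.3981) / (480.2343 + 100.8418) = 166.7092 / 581.0762 = 0.28690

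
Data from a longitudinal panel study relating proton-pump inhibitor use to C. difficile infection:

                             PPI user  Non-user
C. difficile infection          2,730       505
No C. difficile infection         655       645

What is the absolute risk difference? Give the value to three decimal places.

0.367

Reading the table with exposure as columns: a = 2730 (PPI user, case), b = 655 (PPI user, non-case), c = 505 (Non-user, case), d = 645.
Risk in exposed = 2730/3385 = 0.806499; risk in unexposed = 505/1150 = 0.439130.
Risk difference = 0.806499 − 0.439130 = 0.367369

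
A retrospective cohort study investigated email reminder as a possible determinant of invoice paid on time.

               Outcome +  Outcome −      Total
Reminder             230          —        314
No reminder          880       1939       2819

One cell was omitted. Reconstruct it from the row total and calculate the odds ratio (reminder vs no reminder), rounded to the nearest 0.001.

The missing cell is in the exposed row: 314 − 230 = 84.
So a = 230, b = 84, c = 880, d = 1939.
OR = (a·d)/(b·c) = (230 × 1939) / (84 × 880) = 445970 / 73920 = 6.03314

6.033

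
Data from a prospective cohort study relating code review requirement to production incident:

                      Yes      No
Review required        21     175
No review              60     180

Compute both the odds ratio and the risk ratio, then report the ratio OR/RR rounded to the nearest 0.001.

0.840

Cells: a = 21, b = 175, c = 60, d = 180.
OR = (21·180)/(175·60) = 3780/10500 = 0.36000
Risk in exposed = 21/196 = 0.10714; risk in unexposed = 60/240 = 0.25000; RR = 0.42857
OR/RR = 0.36000 / 0.42857 = 0.84000
The outcome is not rare, so the OR lies further from 1 than the RR.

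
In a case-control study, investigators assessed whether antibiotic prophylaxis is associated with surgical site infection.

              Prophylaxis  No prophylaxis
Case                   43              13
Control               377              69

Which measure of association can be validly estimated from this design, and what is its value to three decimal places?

Reading the table with exposure as columns: a = 43 (Prophylaxis, case), b = 377 (Prophylaxis, non-case), c = 13 (No prophylaxis, case), d = 69.
This is a case-control study: participants were sampled on outcome status, so risks in the source population cannot be estimated directly — relative risk is not valid here. The odds ratio is the appropriate measure.
OR = (a·d)/(b·c) = (43 × 69) / (377 × 13) = 2967 / 4901 = 0.60539

0.605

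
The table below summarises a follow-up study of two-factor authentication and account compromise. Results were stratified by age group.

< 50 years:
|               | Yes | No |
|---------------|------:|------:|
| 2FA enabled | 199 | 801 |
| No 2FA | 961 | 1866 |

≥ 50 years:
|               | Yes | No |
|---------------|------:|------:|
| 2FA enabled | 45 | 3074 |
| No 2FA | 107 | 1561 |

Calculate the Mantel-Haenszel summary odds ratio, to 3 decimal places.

0.414

OR_MH = Σ(aᵢdᵢ/nᵢ) / Σ(bᵢcᵢ/nᵢ), where nᵢ is the stratum total.
Stratum 1 (< 50 years): n = 3827; a·d/n = 199·1866/3827 = 97.0300; b·c/n = 801·961/3827 = 201.1395
Stratum 2 (≥ 50 years): n = 4787; a·d/n = 45·1561/4787 = 14.6741; b·c/n = 3074·107/4787 = 68.7107
OR_MH = (97.0300 + 14.6741) / (201.1395 + 68.7107) = 111.7042 / 269.8502 = 0.41395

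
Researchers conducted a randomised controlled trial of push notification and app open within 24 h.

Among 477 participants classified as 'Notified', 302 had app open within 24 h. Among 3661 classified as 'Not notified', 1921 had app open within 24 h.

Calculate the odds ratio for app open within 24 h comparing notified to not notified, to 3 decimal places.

From the description: a = 302, b = 175, c = 1921, d = 1740.
OR = (a·d)/(b·c) = (302 × 1740) / (175 × 1921) = 525480 / 336175 = 1.56311
The odds of app open within 24 h are about 1.56 times as high in the notified group.

1.563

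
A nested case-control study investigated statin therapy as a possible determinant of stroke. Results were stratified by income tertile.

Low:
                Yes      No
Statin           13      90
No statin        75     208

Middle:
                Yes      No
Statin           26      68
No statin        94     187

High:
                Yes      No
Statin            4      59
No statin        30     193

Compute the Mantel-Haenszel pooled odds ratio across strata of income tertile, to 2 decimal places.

0.56

OR_MH = Σ(aᵢdᵢ/nᵢ) / Σ(bᵢcᵢ/nᵢ), where nᵢ is the stratum total.
Stratum 1 (Low): n = 386; a·d/n = 13·208/386 = 7.0052; b·c/n = 90·75/386 = 17.4870
Stratum 2 (Middle): n = 375; a·d/n = 26·187/375 = 12.9653; b·c/n = 68·94/375 = 17.0453
Stratum 3 (High): n = 286; a·d/n = 4·193/286 = 2.6993; b·c/n = 59·30/286 = 6.1888
OR_MH = (7.0052 + 12.9653 + 2.6993) / (17.4870 + 17.0453 + 6.1888) = 22.6698 / 40.7212 = 0.55671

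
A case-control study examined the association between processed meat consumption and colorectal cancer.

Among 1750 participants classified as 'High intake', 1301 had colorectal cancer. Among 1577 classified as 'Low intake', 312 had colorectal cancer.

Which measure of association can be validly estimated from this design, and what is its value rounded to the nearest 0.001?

11.748

From the description: a = 1301, b = 449, c = 312, d = 1265.
This is a case-control study: participants were sampled on outcome status, so risks in the source population cannot be estimated directly — relative risk is not valid here. The odds ratio is the appropriate measure.
OR = (a·d)/(b·c) = (1301 × 1265) / (449 × 312) = 1645765 / 140088 = 11.74808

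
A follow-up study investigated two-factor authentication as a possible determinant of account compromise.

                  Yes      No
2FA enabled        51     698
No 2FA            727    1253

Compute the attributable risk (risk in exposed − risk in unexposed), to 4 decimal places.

Cells: a = 51, b = 698, c = 727, d = 1253.
Risk in exposed = 51/749 = 0.068091; risk in unexposed = 727/1980 = 0.367172.
Risk difference = 0.068091 − 0.367172 = -0.299081

-0.2991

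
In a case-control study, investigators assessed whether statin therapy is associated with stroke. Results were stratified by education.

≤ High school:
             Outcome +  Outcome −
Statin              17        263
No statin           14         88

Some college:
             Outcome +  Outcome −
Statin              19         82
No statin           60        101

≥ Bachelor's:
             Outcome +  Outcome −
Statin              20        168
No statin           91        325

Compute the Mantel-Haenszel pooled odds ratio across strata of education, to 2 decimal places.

0.41

OR_MH = Σ(aᵢdᵢ/nᵢ) / Σ(bᵢcᵢ/nᵢ), where nᵢ is the stratum total.
Stratum 1 (≤ High school): n = 382; a·d/n = 17·88/382 = 3.9162; b·c/n = 263·14/382 = 9.6387
Stratum 2 (Some college): n = 262; a·d/n = 19·101/262 = 7.3244; b·c/n = 82·60/262 = 18.7786
Stratum 3 (≥ Bachelor's): n = 604; a·d/n = 20·325/604 = 10.7616; b·c/n = 168·91/604 = 25.3113
OR_MH = (3.9162 + 7.3244 + 10.7616) / (9.6387 + 18.7786 + 25.3113) = 22.0022 / 53.7286 = 0.40951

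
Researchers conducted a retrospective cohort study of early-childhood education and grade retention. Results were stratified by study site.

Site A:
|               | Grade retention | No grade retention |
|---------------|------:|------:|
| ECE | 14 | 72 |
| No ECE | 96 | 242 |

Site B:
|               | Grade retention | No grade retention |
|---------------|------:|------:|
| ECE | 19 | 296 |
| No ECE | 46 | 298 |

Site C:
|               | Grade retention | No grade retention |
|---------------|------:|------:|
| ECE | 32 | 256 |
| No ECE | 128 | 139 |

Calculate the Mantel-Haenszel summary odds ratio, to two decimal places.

OR_MH = Σ(aᵢdᵢ/nᵢ) / Σ(bᵢcᵢ/nᵢ), where nᵢ is the stratum total.
Stratum 1 (Site A): n = 424; a·d/n = 14·242/424 = 7.9906; b·c/n = 72·96/424 = 16.3019
Stratum 2 (Site B): n = 659; a·d/n = 19·298/659 = 8.5918; b·c/n = 296·46/659 = 20.6616
Stratum 3 (Site C): n = 555; a·d/n = 32·139/555 = 8.0144; b·c/n = 256·128/555 = 59.0414
OR_MH = (7.9906 + 8.5918 + 8.0144) / (16.3019 + 20.6616 + 59.0414) = 24.5968 / 96.0049 = 0.25620

0.26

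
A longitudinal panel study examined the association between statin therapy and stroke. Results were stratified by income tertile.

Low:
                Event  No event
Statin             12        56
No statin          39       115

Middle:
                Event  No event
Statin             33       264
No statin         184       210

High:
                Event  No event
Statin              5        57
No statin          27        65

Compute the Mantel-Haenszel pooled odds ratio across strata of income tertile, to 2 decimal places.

OR_MH = Σ(aᵢdᵢ/nᵢ) / Σ(bᵢcᵢ/nᵢ), where nᵢ is the stratum total.
Stratum 1 (Low): n = 222; a·d/n = 12·115/222 = 6.2162; b·c/n = 56·39/222 = 9.8378
Stratum 2 (Middle): n = 691; a·d/n = 33·210/691 = 10.0289; b·c/n = 264·184/691 = 70.2981
Stratum 3 (High): n = 154; a·d/n = 5·65/154 = 2.1104; b·c/n = 57·27/154 = 9.9935
OR_MH = (6.2162 + 10.0289 + 2.1104) / (9.8378 + 70.2981 + 9.9935) = 18.3555 / 90.1295 = 0.20366

0.20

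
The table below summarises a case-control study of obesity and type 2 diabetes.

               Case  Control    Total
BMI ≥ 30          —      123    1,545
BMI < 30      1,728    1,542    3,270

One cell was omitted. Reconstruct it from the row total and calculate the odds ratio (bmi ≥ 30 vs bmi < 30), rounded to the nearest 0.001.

The missing cell is in the exposed row: 1545 − 123 = 1422.
So a = 1422, b = 123, c = 1728, d = 1542.
OR = (a·d)/(b·c) = (1422 × 1542) / (123 × 1728) = 2192724 / 212544 = 10.31657

10.317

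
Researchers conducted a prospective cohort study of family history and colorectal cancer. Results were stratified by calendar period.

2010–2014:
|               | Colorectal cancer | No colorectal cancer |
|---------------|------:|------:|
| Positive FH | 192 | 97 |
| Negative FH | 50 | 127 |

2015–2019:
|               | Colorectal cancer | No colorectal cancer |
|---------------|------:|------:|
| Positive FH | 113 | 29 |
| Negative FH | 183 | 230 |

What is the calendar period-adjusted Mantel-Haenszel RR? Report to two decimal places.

RR_MH = Σ(aᵢ·n₀ᵢ/nᵢ) / Σ(cᵢ·n₁ᵢ/nᵢ), with n₁ᵢ = aᵢ+bᵢ (exposed), n₀ᵢ = cᵢ+dᵢ (unexposed), nᵢ = n₁ᵢ+n₀ᵢ.
Stratum 1 (2010–2014): n₁ = 289, n₀ = 177, n = 466; a·n₀/n = 192·177/466 = 72.9270; c·n₁/n = 50·289/466 = 31.0086
Stratum 2 (2015–2019): n₁ = 142, n₀ = 413, n = 555; a·n₀/n = 113·413/555 = 84.0883; c·n₁/n = 183·142/555 = 46.8216
RR_MH = (72.9270 + 84.0883) / (31.0086 + 46.8216) = 157.0153 / 77.8302 = 2.01741

2.02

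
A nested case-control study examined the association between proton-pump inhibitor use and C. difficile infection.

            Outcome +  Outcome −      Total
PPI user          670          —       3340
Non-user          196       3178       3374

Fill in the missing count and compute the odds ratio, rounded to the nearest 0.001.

The missing cell is in the exposed row: 3340 − 670 = 2670.
So a = 670, b = 2670, c = 196, d = 3178.
OR = (a·d)/(b·c) = (670 × 3178) / (2670 × 196) = 2129260 / 523320 = 4.06875

4.069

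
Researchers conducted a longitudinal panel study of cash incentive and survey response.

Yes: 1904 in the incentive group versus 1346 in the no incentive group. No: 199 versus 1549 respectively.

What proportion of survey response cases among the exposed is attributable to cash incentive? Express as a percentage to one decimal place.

From the description: a = 1904, b = 199, c = 1346, d = 1549.
Risk in exposed = 1904/2103 = 0.90537; risk in unexposed = 1346/2895 = 0.46494.
RR = 0.90537/0.46494 = 1.94729
AR% = (RR − 1)/RR × 100 = (1.94729 − 1)/1.94729 × 100 = 48.6466%

48.6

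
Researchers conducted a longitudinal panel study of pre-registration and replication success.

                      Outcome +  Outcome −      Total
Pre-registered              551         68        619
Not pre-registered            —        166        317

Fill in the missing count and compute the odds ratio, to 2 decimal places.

The missing cell is in the unexposed row: 317 − 166 = 151.
So a = 551, b = 68, c = 151, d = 166.
OR = (a·d)/(b·c) = (551 × 166) / (68 × 151) = 91466 / 10268 = 8.90787

8.91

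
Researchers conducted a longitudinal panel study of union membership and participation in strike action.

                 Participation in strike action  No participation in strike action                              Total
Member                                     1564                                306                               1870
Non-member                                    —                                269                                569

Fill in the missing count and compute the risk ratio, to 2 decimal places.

The missing cell is in the unexposed row: 569 − 269 = 300.
So a = 1564, b = 306, c = 300, d = 269.
RR = [a/(a+b)] / [c/(c+d)] = (1564/1870) / (300/569) = 0.83636/0.52724 = 1.58630

1.59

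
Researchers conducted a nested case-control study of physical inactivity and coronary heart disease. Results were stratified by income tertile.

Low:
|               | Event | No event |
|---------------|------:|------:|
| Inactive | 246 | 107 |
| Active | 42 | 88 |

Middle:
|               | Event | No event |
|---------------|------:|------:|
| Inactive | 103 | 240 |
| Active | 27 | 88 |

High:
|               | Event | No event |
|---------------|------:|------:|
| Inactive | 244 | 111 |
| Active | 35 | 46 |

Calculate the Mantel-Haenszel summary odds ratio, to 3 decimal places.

2.792

OR_MH = Σ(aᵢdᵢ/nᵢ) / Σ(bᵢcᵢ/nᵢ), where nᵢ is the stratum total.
Stratum 1 (Low): n = 483; a·d/n = 246·88/483 = 44.8199; b·c/n = 107·42/483 = 9.3043
Stratum 2 (Middle): n = 458; a·d/n = 103·88/458 = 19.7904; b·c/n = 240·27/458 = 14.1485
Stratum 3 (High): n = 436; a·d/n = 244·46/436 = 25.7431; b·c/n = 111·35/436 = 8.9106
OR_MH = (44.8199 + 19.7904 + 25.7431) / (9.3043 + 14.1485 + 8.9106) = 90.3534 / 32.3634 = 2.79184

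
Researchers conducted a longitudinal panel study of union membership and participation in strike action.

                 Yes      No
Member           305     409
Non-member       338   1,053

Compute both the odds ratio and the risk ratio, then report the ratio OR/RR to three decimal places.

1.322

Cells: a = 305, b = 409, c = 338, d = 1053.
OR = (305·1053)/(409·338) = 321165/138242 = 2.32321
Risk in exposed = 305/714 = 0.42717; risk in unexposed = 338/1391 = 0.24299; RR = 1.75797
OR/RR = 2.32321 / 1.75797 = 1.32153
The outcome is not rare, so the OR lies further from 1 than the RR.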